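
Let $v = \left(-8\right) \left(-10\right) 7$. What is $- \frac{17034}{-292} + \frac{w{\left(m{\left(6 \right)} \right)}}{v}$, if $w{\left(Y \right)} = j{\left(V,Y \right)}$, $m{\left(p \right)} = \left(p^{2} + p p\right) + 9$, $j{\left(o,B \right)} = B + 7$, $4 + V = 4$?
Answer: $\frac{149449}{2555} \approx 58.493$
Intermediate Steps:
$V = 0$ ($V = -4 + 4 = 0$)
$j{\left(o,B \right)} = 7 + B$
$m{\left(p \right)} = 9 + 2 p^{2}$ ($m{\left(p \right)} = \left(p^{2} + p^{2}\right) + 9 = 2 p^{2} + 9 = 9 + 2 p^{2}$)
$v = 560$ ($v = 80 \cdot 7 = 560$)
$w{\left(Y \right)} = 7 + Y$
$- \frac{17034}{-292} + \frac{w{\left(m{\left(6 \right)} \right)}}{v} = - \frac{17034}{-292} + \frac{7 + \left(9 + 2 \cdot 6^{2}\right)}{560} = \left(-17034\right) \left(- \frac{1}{292}\right) + \left(7 + \left(9 + 2 \cdot 36\right)\right) \frac{1}{560} = \frac{8517}{146} + \left(7 + \left(9 + 72\right)\right) \frac{1}{560} = \frac{8517}{146} + \left(7 + 81\right) \frac{1}{560} = \frac{8517}{146} + 88 \cdot \frac{1}{560} = \frac{8517}{146} + \frac{11}{70} = \frac{149449}{2555}$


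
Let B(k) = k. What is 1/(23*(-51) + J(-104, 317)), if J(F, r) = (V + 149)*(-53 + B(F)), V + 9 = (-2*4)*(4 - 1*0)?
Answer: -1/18129 ≈ -5.5160e-5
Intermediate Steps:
V = -41 (V = -9 + (-2*4)*(4 - 1*0) = -9 - 8*(4 + 0) = -9 - 8*4 = -9 - 32 = -41)
J(F, r) = -5724 + 108*F (J(F, r) = (-41 + 149)*(-53 + F) = 108*(-53 + F) = -5724 + 108*F)
1/(23*(-51) + J(-104, 317)) = 1/(23*(-51) + (-5724 + 108*(-104))) = 1/(-1173 + (-5724 - 11232)) = 1/(-1173 - 16956) = 1/(-18129) = -1/18129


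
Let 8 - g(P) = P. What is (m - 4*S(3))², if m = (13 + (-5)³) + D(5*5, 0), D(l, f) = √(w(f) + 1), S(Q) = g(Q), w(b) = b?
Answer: 17161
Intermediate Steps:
g(P) = 8 - P
S(Q) = 8 - Q
D(l, f) = √(1 + f) (D(l, f) = √(f + 1) = √(1 + f))
m = -111 (m = (13 + (-5)³) + √(1 + 0) = (13 - 125) + √1 = -112 + 1 = -111)
(m - 4*S(3))² = (-111 - 4*(8 - 1*3))² = (-111 - 4*(8 - 3))² = (-111 - 4*5)² = (-111 - 20)² = (-131)² = 17161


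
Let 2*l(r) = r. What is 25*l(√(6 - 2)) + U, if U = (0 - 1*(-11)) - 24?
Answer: 12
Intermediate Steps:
U = -13 (U = (0 + 11) - 24 = 11 - 24 = -13)
l(r) = r/2
25*l(√(6 - 2)) + U = 25*(√(6 - 2)/2) - 13 = 25*(√4/2) - 13 = 25*((½)*2) - 13 = 25*1 - 13 = 25 - 13 = 12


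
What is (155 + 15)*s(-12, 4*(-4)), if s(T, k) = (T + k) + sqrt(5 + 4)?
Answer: -4250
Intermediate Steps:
s(T, k) = 3 + T + k (s(T, k) = (T + k) + sqrt(9) = (T + k) + 3 = 3 + T + k)
(155 + 15)*s(-12, 4*(-4)) = (155 + 15)*(3 - 12 + 4*(-4)) = 170*(3 - 12 - 16) = 170*(-25) = -4250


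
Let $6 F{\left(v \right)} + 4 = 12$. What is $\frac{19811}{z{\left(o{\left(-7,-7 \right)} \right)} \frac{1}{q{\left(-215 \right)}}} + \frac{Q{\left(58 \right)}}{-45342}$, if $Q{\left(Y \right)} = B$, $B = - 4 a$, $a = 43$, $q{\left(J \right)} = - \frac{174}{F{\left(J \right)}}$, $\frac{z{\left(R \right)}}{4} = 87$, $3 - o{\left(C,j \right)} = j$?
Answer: $- \frac{1347404855}{181368} \approx -7429.1$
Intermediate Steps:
$o{\left(C,j \right)} = 3 - j$
$F{\left(v \right)} = \frac{4}{3}$ ($F{\left(v \right)} = - \frac{2}{3} + \frac{1}{6} \cdot 12 = - \frac{2}{3} + 2 = \frac{4}{3}$)
$z{\left(R \right)} = 348$ ($z{\left(R \right)} = 4 \cdot 87 = 348$)
$q{\left(J \right)} = - \frac{261}{2}$ ($q{\left(J \right)} = - \frac{174}{\frac{4}{3}} = \left(-174\right) \frac{3}{4} = - \frac{261}{2}$)
$B = -172$ ($B = \left(-4\right) 43 = -172$)
$Q{\left(Y \right)} = -172$
$\frac{19811}{z{\left(o{\left(-7,-7 \right)} \right)} \frac{1}{q{\left(-215 \right)}}} + \frac{Q{\left(58 \right)}}{-45342} = \frac{19811}{348 \frac{1}{- \frac{261}{2}}} - \frac{172}{-45342} = \frac{19811}{348 \left(- \frac{2}{261}\right)} - - \frac{86}{22671} = \frac{19811}{- \frac{8}{3}} + \frac{86}{22671} = 19811 \left(- \frac{3}{8}\right) + \frac{86}{22671} = - \frac{59433}{8} + \frac{86}{22671} = - \frac{1347404855}{181368}$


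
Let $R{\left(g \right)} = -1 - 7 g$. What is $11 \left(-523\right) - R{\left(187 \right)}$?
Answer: $-4443$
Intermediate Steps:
$11 \left(-523\right) - R{\left(187 \right)} = 11 \left(-523\right) - \left(-1 - 1309\right) = -5753 - \left(-1 - 1309\right) = -5753 - -1310 = -5753 + 1310 = -4443$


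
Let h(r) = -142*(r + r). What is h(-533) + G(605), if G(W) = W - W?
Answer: 151372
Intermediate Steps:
G(W) = 0
h(r) = -284*r
h(-533) + G(605) = -284*(-533) + 0 = 151372 + 0 = 151372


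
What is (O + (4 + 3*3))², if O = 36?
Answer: 2401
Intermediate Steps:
(O + (4 + 3*3))² = (36 + (4 + 3*3))² = (36 + (4 + 9))² = (36 + 13)² = 49² = 2401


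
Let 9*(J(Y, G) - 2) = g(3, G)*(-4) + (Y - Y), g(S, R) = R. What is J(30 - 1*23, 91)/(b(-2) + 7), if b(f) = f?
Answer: -346/45 ≈ -7.6889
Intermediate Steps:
J(Y, G) = 2 - 4*G/9 (J(Y, G) = 2 + (G*(-4) + (Y - Y))/9 = 2 + (-4*G + 0)/9 = 2 + (-4*G)/9 = 2 - 4*G/9)
J(30 - 1*23, 91)/(b(-2) + 7) = (2 - 4/9*91)/(-2 + 7) = (2 - 364/9)/5 = -346/9*1/5 = -346/45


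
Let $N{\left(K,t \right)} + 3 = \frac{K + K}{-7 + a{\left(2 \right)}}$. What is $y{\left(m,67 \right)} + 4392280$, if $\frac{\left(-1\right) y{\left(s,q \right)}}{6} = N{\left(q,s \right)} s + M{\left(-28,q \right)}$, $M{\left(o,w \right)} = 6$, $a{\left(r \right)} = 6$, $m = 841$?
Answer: $5083546$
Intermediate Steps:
$N{\left(K,t \right)} = -3 - 2 K$ ($N{\left(K,t \right)} = -3 + \frac{K + K}{-7 + 6} = -3 + \frac{2 K}{-1} = -3 + 2 K \left(-1\right) = -3 - 2 K$)
$y{\left(s,q \right)} = -36 - 6 s \left(-3 - 2 q\right)$ ($y{\left(s,q \right)} = - 6 \left(\left(-3 - 2 q\right) s + 6\right) = - 6 \left(s \left(-3 - 2 q\right) + 6\right) = - 6 \left(6 + s \left(-3 - 2 q\right)\right) = -36 - 6 s \left(-3 - 2 q\right)$)
$y{\left(m,67 \right)} + 4392280 = \left(-36 + 6 \cdot 841 \left(3 + 2 \cdot 67\right)\right) + 4392280 = \left(-36 + 6 \cdot 841 \left(3 + 134\right)\right) + 4392280 = \left(-36 + 6 \cdot 841 \cdot 137\right) + 4392280 = \left(-36 + 691302\right) + 4392280 = 691266 + 4392280 = 5083546$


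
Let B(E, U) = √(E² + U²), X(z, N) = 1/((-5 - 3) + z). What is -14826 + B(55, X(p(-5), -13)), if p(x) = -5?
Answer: -14826 + √511226/13 ≈ -14771.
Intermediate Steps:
X(z, N) = 1/(-8 + z)
-14826 + B(55, X(p(-5), -13)) = -14826 + √(55² + (1/(-8 - 5))²) = -14826 + √(3025 + (1/(-13))²) = -14826 + √(3025 + (-1/13)²) = -14826 + √(3025 + 1/169) = -14826 + √(511226/169) = -14826 + √511226/13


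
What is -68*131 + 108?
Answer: -8800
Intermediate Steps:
-68*131 + 108 = -8908 + 108 = -8800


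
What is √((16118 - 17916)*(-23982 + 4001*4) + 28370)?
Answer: √14372814 ≈ 3791.1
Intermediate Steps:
√((16118 - 17916)*(-23982 + 4001*4) + 28370) = √(-1798*(-23982 + 16004) + 28370) = √(-1798*(-7978) + 28370) = √(14344444 + 28370) = √14372814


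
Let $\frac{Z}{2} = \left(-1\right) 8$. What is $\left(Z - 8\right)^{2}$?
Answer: $576$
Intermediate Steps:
$Z = -16$ ($Z = 2 \left(\left(-1\right) 8\right) = 2 \left(-8\right) = -16$)
$\left(Z - 8\right)^{2} = \left(-16 - 8\right)^{2} = \left(-24\right)^{2} = 576$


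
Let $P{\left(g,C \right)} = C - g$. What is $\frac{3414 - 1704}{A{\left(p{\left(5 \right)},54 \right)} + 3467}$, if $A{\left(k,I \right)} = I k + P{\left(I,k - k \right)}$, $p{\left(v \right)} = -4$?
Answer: $\frac{1710}{3197} \approx 0.53488$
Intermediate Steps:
$A{\left(k,I \right)} = - I + I k$ ($A{\left(k,I \right)} = I k + \left(\left(k - k\right) - I\right) = I k + \left(0 - I\right) = I k - I = - I + I k$)
$\frac{3414 - 1704}{A{\left(p{\left(5 \right)},54 \right)} + 3467} = \frac{3414 - 1704}{54 \left(-1 - 4\right) + 3467} = \frac{1710}{54 \left(-5\right) + 3467} = \frac{1710}{-270 + 3467} = \frac{1710}{3197}$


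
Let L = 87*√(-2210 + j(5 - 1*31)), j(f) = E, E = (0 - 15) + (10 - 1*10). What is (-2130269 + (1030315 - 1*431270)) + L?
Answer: -1531224 + 435*I*√89 ≈ -1.5312e+6 + 4103.8*I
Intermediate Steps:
E = -15 (E = -15 + (10 - 10) = -15 + 0 = -15)
j(f) = -15
L = 435*I*√89 (L = 87*√(-2210 - 15) = 87*√(-2225) = 87*(5*I*√89) = 435*I*√89 ≈ 4103.8*I)
(-2130269 + (1030315 - 1*431270)) + L = (-2130269 + (1030315 - 1*431270)) + 435*I*√89 = (-2130269 + (1030315 - 431270)) + 435*I*√89 = (-2130269 + 599045) + 435*I*√89 = -1531224 + 435*I*√89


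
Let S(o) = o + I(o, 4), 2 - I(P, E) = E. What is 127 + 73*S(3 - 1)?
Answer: 127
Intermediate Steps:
I(P, E) = 2 - E
S(o) = -2 + o (S(o) = o + (2 - 1*4) = o + (2 - 4) = o - 2 = -2 + o)
127 + 73*S(3 - 1) = 127 + 73*(-2 + (3 - 1)) = 127 + 73*(-2 + 2) = 127 + 73*0 = 127 + 0 = 127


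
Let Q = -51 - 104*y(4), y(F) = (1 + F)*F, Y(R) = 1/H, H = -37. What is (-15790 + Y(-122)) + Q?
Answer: -663078/37 ≈ -17921.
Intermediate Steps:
Y(R) = -1/37 (Y(R) = 1/(-37) = -1/37)
y(F) = F*(1 + F)
Q = -2131 (Q = -51 - 416*(1 + 4) = -51 - 416*5 = -51 - 104*20 = -51 - 2080 = -2131)
(-15790 + Y(-122)) + Q = (-15790 - 1/37) - 2131 = -584231/37 - 2131 = -663078/37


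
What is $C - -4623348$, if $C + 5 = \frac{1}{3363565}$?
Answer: $\frac{15550914697796}{3363565} \approx 4.6233 \cdot 10^{6}$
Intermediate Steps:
$C = - \frac{16817824}{3363565}$ ($C = -5 + \frac{1}{3363565} = - \frac{16817824}{3363565} \approx -5.0$)
$C - -4623348 = - \frac{16817824}{3363565} - -4623348 = - \frac{16817824}{3363565} + 4623348 = \frac{15550914697796}{3363565}$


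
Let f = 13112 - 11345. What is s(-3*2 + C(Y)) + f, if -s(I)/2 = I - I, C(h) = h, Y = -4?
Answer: 1767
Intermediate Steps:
s(I) = 0 (s(I) = -2*(I - I) = -2*0 = 0)
f = 1767
s(-3*2 + C(Y)) + f = 0 + 1767 = 1767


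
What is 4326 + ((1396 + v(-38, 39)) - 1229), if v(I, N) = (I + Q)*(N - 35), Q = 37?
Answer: 4489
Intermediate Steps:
v(I, N) = (-35 + N)*(37 + I) (v(I, N) = (I + 37)*(N - 35) = (37 + I)*(-35 + N) = (-35 + N)*(37 + I))
4326 + ((1396 + v(-38, 39)) - 1229) = 4326 + ((1396 + (-1295 - 35*(-38) + 37*39 - 38*39)) - 1229) = 4326 + ((1396 + (-1295 + 1330 + 1443 - 1482)) - 1229) = 4326 + ((1396 - 4) - 1229) = 4326 + (1392 - 1229) = 4326 + 163 = 4489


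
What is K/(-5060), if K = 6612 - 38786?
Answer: 16087/2530 ≈ 6.3585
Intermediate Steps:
K = -32174
K/(-5060) = -32174/(-5060) = -32174*(-1/5060) = 16087/2530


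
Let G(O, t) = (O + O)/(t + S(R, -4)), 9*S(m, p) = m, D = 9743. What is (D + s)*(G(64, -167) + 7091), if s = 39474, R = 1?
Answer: 262068959005/751 ≈ 3.4896e+8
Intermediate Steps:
S(m, p) = m/9
G(O, t) = 2*O/(⅑ + t) (G(O, t) = (O + O)/(t + (⅑)*1) = (2*O)/(t + ⅑) = (2*O)/(⅑ + t) = 2*O/(⅑ + t))
(D + s)*(G(64, -167) + 7091) = (9743 + 39474)*(18*64/(1 + 9*(-167)) + 7091) = 49217*(18*64/(1 - 1503) + 7091) = 49217*(18*64/(-1502) + 7091) = 49217*(18*64*(-1/1502) + 7091) = 49217*(-576/751 + 7091) = 49217*(5324765/751) = 262068959005/751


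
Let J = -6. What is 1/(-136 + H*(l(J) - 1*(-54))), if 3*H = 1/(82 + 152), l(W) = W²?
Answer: -39/5299 ≈ -0.0073599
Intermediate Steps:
H = 1/702 (H = 1/(3*(82 + 152)) = (⅓)/234 = (⅓)*(1/234) = 1/702 ≈ 0.0014245)
1/(-136 + H*(l(J) - 1*(-54))) = 1/(-136 + ((-6)² - 1*(-54))/702) = 1/(-136 + (36 + 54)/702) = 1/(-136 + (1/702)*90) = 1/(-136 + 5/39) = 1/(-5299/39) = -39/5299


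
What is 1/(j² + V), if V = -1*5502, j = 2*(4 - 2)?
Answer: -1/5486 ≈ -0.00018228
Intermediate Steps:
j = 4 (j = 2*2 = 4)
V = -5502
1/(j² + V) = 1/(4² - 5502) = 1/(16 - 5502) = 1/(-5486) = -1/5486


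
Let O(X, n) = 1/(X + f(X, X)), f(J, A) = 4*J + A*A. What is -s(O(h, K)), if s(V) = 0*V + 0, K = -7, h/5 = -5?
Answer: 0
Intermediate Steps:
h = -25 (h = 5*(-5) = -25)
f(J, A) = A² + 4*J (f(J, A) = 4*J + A² = A² + 4*J)
O(X, n) = 1/(X² + 5*X) (O(X, n) = 1/(X + (X² + 4*X)) = 1/(X² + 5*X))
s(V) = 0 (s(V) = 0 + 0 = 0)
-s(O(h, K)) = -1*0 = 0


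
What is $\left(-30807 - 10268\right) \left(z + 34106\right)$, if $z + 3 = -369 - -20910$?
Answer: $-2244502300$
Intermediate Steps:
$z = 20538$ ($z = -3 - -20541 = -3 + \left(-369 + 20910\right) = -3 + 20541 = 20538$)
$\left(-30807 - 10268\right) \left(z + 34106\right) = \left(-30807 - 10268\right) \left(20538 + 34106\right) = \left(-41075\right) 54644 = -2244502300$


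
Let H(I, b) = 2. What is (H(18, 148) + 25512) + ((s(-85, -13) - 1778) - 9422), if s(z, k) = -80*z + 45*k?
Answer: 20529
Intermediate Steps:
(H(18, 148) + 25512) + ((s(-85, -13) - 1778) - 9422) = (2 + 25512) + (((-80*(-85) + 45*(-13)) - 1778) - 9422) = 25514 + (((6800 - 585) - 1778) - 9422) = 25514 + ((6215 - 1778) - 9422) = 25514 + (4437 - 9422) = 25514 - 4985 = 20529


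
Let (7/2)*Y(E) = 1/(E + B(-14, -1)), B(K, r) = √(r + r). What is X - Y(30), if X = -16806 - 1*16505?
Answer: (-233177*√2 + 6995312*I)/(7*(√2 - 30*I)) ≈ -33311.0 + 0.00044775*I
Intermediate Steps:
B(K, r) = √2*√r (B(K, r) = √(2*r) = √2*√r)
Y(E) = 2/(7*(E + I*√2)) (Y(E) = 2/(7*(E + √2*√(-1))) = 2/(7*(E + √2*I)) = 2/(7*(E + I*√2)))
X = -33311 (X = -16806 - 16505 = -33311)
X - Y(30) = -33311 - 2/(7*(30 + I*√2))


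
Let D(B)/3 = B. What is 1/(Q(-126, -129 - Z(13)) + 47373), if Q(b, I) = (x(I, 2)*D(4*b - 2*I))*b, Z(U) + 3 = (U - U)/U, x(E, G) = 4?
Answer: 1/428397 ≈ 2.3343e-6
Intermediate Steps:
Z(U) = -3 (Z(U) = -3 + (U - U)/U = -3 + 0/U = -3 + 0 = -3)
D(B) = 3*B
Q(b, I) = b*(-24*I + 48*b) (Q(b, I) = (4*(3*(4*b - 2*I)))*b = (4*(3*(-2*I + 4*b)))*b = (4*(-6*I + 12*b))*b = (-24*I + 48*b)*b = b*(-24*I + 48*b))
1/(Q(-126, -129 - Z(13)) + 47373) = 1/(24*(-126)*(-(-129 - 1*(-3)) + 2*(-126)) + 47373) = 1/(24*(-126)*(-(-129 + 3) - 252) + 47373) = 1/(24*(-126)*(-1*(-126) - 252) + 47373) = 1/(24*(-126)*(126 - 252) + 47373) = 1/(24*(-126)*(-126) + 47373) = 1/(381024 + 47373) = 1/428397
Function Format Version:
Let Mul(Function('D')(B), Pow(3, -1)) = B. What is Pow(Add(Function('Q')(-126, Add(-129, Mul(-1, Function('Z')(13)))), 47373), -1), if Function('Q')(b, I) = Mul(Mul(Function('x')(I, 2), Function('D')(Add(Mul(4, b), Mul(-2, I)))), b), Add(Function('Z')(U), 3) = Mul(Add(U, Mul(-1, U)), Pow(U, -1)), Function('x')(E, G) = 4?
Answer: Rational(1, 428397) ≈ 2.3343e-6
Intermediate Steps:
Function('Z')(U) = -3 (Function('Z')(U) = Add(-3, Mul(Add(U, Mul(-1, U)), Pow(U, -1))) = Add(-3, Mul(0, Pow(U, -1))) = Add(-3, 0) = -3)
Function('D')(B) = Mul(3, B)
Function('Q')(b, I) = Mul(b, Add(Mul(-24, I), Mul(48, b))) (Function('Q')(b, I) = Mul(Mul(4, Mul(3, Add(Mul(4, b), Mul(-2, I)))), b) = Mul(Mul(4, Mul(3, Add(Mul(-2, I), Mul(4, b)))), b) = Mul(Mul(4, Add(Mul(-6, I), Mul(12, b))), b) = Mul(Add(Mul(-24, I), Mul(48, b)), b) = Mul(b, Add(Mul(-24, I), Mul(48, b))))
Pow(Add(Function('Q')(-126, Add(-129, Mul(-1, Function('Z')(13)))), 47373), -1) = Pow(Add(Mul(24, -126, Add(Mul(-1, Add(-129, Mul(-1, -3))), Mul(2, -126))), 47373), -1) = Pow(Add(Mul(24, -126, Add(Mul(-1, Add(-129, 3)), -252)), 47373), -1) = Pow(Add(Mul(24, -126, Add(Mul(-1, -126), -252)), 47373), -1) = Pow(Add(Mul(24, -126, Add(126, -252)), 47373), -1) = Pow(Add(Mul(24, -126, -126), 47373), -1) = Pow(Add(381024, 47373), -1) = Pow(428397, -1) = Rational(1, 428397)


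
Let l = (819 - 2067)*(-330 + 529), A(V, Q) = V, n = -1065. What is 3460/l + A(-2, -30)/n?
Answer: -88561/7347080 ≈ -0.012054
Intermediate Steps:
l = -248352 (l = -1248*199 = -248352)
3460/l + A(-2, -30)/n = 3460/(-248352) - 2/(-1065) = 3460*(-1/248352) - 2*(-1/1065) = -865/62088 + 2/1065 = -88561/7347080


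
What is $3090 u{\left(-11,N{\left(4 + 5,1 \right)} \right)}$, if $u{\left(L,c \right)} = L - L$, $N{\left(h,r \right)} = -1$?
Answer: $0$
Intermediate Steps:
$u{\left(L,c \right)} = 0$
$3090 u{\left(-11,N{\left(4 + 5,1 \right)} \right)} = 3090 \cdot 0 = 0$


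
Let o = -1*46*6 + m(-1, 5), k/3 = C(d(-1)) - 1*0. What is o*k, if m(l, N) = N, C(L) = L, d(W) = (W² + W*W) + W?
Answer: -813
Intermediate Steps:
d(W) = W + 2*W² (d(W) = (W² + W²) + W = 2*W² + W = W + 2*W²)
k = 3 (k = 3*(-(1 + 2*(-1)) - 1*0) = 3*(-(1 - 2) + 0) = 3*(-1*(-1) + 0) = 3*(1 + 0) = 3*1 = 3)
o = -271 (o = -1*46*6 + 5 = -46*6 + 5 = -276 + 5 = -271)
o*k = -271*3 = -813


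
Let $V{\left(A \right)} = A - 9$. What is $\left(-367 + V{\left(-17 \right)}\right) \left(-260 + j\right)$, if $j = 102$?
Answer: $62094$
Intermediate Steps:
$V{\left(A \right)} = -9 + A$ ($V{\left(A \right)} = A - 9 = -9 + A$)
$\left(-367 + V{\left(-17 \right)}\right) \left(-260 + j\right) = \left(-367 - 26\right) \left(-260 + 102\right) = \left(-367 - 26\right) \left(-158\right) = \left(-393\right) \left(-158\right) = 62094$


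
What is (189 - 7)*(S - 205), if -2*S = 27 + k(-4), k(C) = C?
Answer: -39403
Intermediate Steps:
S = -23/2 (S = -(27 - 4)/2 = -1/2*23 = -23/2 ≈ -11.500)
(189 - 7)*(S - 205) = (189 - 7)*(-23/2 - 205) = 182*(-433/2) = -39403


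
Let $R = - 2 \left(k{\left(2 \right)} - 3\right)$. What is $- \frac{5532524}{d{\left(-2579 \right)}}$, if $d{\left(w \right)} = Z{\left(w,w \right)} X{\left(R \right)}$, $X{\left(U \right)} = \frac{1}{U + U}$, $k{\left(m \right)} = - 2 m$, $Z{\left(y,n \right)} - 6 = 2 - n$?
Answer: $- \frac{154910672}{2587} \approx -59880.0$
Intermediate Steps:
$Z{\left(y,n \right)} = 8 - n$ ($Z{\left(y,n \right)} = 6 - \left(-2 + n\right) = 8 - n$)
$R = 14$ ($R = - 2 \left(\left(-2\right) 2 - 3\right) = - 2 \left(-4 - 3\right) = \left(-2\right) \left(-7\right) = 14$)
$X{\left(U \right)} = \frac{1}{2 U}$
$d{\left(w \right)} = \frac{2}{7} - \frac{w}{28}$ ($d{\left(w \right)} = \left(8 - w\right) \frac{1}{2 \cdot 14} = \left(8 - w\right) \frac{1}{2} \cdot \frac{1}{14} = \left(8 - w\right) \frac{1}{28} = \frac{2}{7} - \frac{w}{28}$)
$- \frac{5532524}{d{\left(-2579 \right)}} = - \frac{5532524}{\frac{2}{7} - - \frac{2579}{28}} = - \frac{5532524}{\frac{2}{7} + \frac{2579}{28}} = - \frac{5532524}{\frac{2587}{28}} = \left(-5532524\right) \frac{28}{2587} = - \frac{154910672}{2587}$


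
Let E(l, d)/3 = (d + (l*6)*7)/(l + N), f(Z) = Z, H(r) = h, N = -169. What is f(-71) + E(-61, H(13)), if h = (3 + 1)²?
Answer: -4346/115 ≈ -37.791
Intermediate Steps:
h = 16 (h = 4² = 16)
H(r) = 16
E(l, d) = 3*(d + 42*l)/(-169 + l) (E(l, d) = 3*((d + (l*6)*7)/(l - 169)) = 3*((d + (6*l)*7)/(-169 + l)) = 3*((d + 42*l)/(-169 + l)) = 3*(d + 42*l)/(-169 + l))
f(-71) + E(-61, H(13)) = -71 + 3*(16 + 42*(-61))/(-169 - 61) = -71 + 3*(16 - 2562)/(-230) = -71 + 3*(-1/230)*(-2546) = -71 + 3819/115 = -4346/115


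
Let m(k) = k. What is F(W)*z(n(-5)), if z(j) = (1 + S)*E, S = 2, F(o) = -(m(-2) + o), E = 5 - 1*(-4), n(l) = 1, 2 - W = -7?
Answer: -189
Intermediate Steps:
W = 9 (W = 2 - 1*(-7) = 2 + 7 = 9)
E = 9 (E = 5 + 4 = 9)
F(o) = 2 - o (F(o) = -(-2 + o) = 2 - o)
z(j) = 27 (z(j) = (1 + 2)*9 = 3*9 = 27)
F(W)*z(n(-5)) = (2 - 1*9)*27 = (2 - 9)*27 = -7*27 = -189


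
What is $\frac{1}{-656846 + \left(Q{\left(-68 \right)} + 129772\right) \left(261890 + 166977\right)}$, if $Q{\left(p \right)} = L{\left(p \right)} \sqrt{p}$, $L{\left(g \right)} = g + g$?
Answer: $\frac{i}{2 \left(58325912 \sqrt{17} + 27827135739 i\right)} \approx 1.7967 \cdot 10^{-11} + 1.5527 \cdot 10^{-13} i$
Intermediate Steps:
$L{\left(g \right)} = 2 g$
$Q{\left(p \right)} = 2 p^{\frac{3}{2}}$ ($Q{\left(p \right)} = 2 p \sqrt{p} = 2 p^{\frac{3}{2}}$)
$\frac{1}{-656846 + \left(Q{\left(-68 \right)} + 129772\right) \left(261890 + 166977\right)} = \frac{1}{-656846 + \left(2 \left(-68\right)^{\frac{3}{2}} + 129772\right) \left(261890 + 166977\right)} = \frac{1}{-656846 + \left(2 \left(- 136 i \sqrt{17}\right) + 129772\right) 428867} = \frac{1}{-656846 + \left(- 272 i \sqrt{17} + 129772\right) 428867} = \frac{1}{-656846 + \left(129772 - 272 i \sqrt{17}\right) 428867} = \frac{1}{-656846 + \left(55654928324 - 116651824 i \sqrt{17}\right)} = \frac{1}{55654271478 - 116651824 i \sqrt{17}}$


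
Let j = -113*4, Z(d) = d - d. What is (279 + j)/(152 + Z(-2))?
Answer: -173/152 ≈ -1.1382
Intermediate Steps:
Z(d) = 0
j = -452
(279 + j)/(152 + Z(-2)) = (279 - 452)/(152 + 0) = -173/152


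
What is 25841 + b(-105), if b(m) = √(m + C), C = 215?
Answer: 25841 + √110 ≈ 25852.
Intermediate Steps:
b(m) = √(215 + m) (b(m) = √(m + 215) = √(215 + m))
25841 + b(-105) = 25841 + √(215 - 105) = 25841 + √110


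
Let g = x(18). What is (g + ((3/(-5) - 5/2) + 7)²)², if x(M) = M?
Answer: 11029041/10000 ≈ 1102.9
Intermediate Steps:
g = 18
(g + ((3/(-5) - 5/2) + 7)²)² = (18 + ((3/(-5) - 5/2) + 7)²)² = (18 + ((3*(-⅕) - 5*½) + 7)²)² = (18 + ((-⅗ - 5/2) + 7)²)² = (18 + (-31/10 + 7)²)² = (18 + (39/10)²)² = (18 + 1521/100)² = (3321/100)² = 11029041/10000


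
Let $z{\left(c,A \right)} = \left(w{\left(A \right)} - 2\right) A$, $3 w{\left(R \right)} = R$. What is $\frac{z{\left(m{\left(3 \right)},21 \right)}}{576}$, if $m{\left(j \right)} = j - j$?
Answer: $\frac{35}{192} \approx 0.18229$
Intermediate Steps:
$m{\left(j \right)} = 0$
$w{\left(R \right)} = \frac{R}{3}$
$z{\left(c,A \right)} = A \left(-2 + \frac{A}{3}\right)$ ($z{\left(c,A \right)} = \left(\frac{A}{3} - 2\right) A = \left(-2 + \frac{A}{3}\right) A = A \left(-2 + \frac{A}{3}\right)$)
$\frac{z{\left(m{\left(3 \right)},21 \right)}}{576} = \frac{\frac{1}{3} \cdot 21 \left(-6 + 21\right)}{576} = \frac{1}{3} \cdot 21 \cdot 15 \cdot \frac{1}{576} = 105 \cdot \frac{1}{576} = \frac{35}{192}$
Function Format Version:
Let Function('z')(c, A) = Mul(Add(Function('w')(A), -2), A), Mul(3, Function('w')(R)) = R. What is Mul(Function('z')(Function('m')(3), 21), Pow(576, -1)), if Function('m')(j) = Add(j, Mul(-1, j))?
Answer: Rational(35, 192) ≈ 0.18229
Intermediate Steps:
Function('m')(j) = 0
Function('w')(R) = Mul(Rational(1, 3), R)
Function('z')(c, A) = Mul(A, Add(-2, Mul(Rational(1, 3), A))) (Function('z')(c, A) = Mul(Add(Mul(Rational(1, 3), A), -2), A) = Mul(Add(-2, Mul(Rational(1, 3), A)), A) = Mul(A, Add(-2, Mul(Rational(1, 3), A))))
Mul(Function('z')(Function('m')(3), 21), Pow(576, -1)) = Mul(Mul(Rational(1, 3), 21, Add(-6, 21)), Pow(576, -1)) = Mul(Mul(Rational(1, 3), 21, 15), Rational(1, 576)) = Mul(105, Rational(1, 576)) = Rational(35, 192)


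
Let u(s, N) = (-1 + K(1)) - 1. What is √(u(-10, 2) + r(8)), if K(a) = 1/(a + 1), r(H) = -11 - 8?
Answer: I*√82/2 ≈ 4.5277*I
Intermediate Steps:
r(H) = -19
K(a) = 1/(1 + a)
u(s, N) = -3/2 (u(s, N) = (-1 + 1/(1 + 1)) - 1 = (-1 + 1/2) - 1 = (-1 + ½) - 1 = -½ - 1 = -3/2)
√(u(-10, 2) + r(8)) = √(-3/2 - 19) = √(-41/2) = I*√82/2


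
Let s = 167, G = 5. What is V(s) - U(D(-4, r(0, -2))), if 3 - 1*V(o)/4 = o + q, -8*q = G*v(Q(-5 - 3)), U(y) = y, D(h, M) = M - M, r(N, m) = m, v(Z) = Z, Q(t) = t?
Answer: -676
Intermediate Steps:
D(h, M) = 0
q = 5 (q = -5*(-5 - 3)/8 = -5*(-8)/8 = -⅛*(-40) = 5)
V(o) = -8 - 4*o (V(o) = 12 - 4*(o + 5) = 12 - 4*(5 + o) = 12 + (-20 - 4*o) = -8 - 4*o)
V(s) - U(D(-4, r(0, -2))) = (-8 - 4*167) - 1*0 = (-8 - 668) + 0 = -676 + 0 = -676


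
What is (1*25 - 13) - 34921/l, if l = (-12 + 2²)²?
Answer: -34153/64 ≈ -533.64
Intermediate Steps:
l = 64 (l = (-12 + 4)² = (-8)² = 64)
(1*25 - 13) - 34921/l = (1*25 - 13) - 34921/64 = (25 - 13) - 34921/64 = 12 - 1*34921/64 = 12 - 34921/64 = -34153/64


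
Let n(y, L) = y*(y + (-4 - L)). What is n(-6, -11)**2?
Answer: 36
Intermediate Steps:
n(y, L) = y*(-4 + y - L)
n(-6, -11)**2 = (-6*(-4 - 6 - 1*(-11)))**2 = (-6*(-4 - 6 + 11))**2 = (-6*1)**2 = (-6)**2 = 36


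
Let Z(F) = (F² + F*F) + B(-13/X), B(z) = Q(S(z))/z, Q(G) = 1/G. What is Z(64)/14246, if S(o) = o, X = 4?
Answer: 692232/1203787 ≈ 0.57505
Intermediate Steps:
B(z) = z⁻² (B(z) = 1/(z*z) = z⁻²)
Z(F) = 16/169 + 2*F² (Z(F) = (F² + F*F) + (-13/4)⁻² = (F² + F²) + (-13*¼)⁻² = 2*F² + (-13/4)⁻² = 2*F² + 16/169 = 16/169 + 2*F²)
Z(64)/14246 = (16/169 + 2*64²)/14246 = (16/169 + 2*4096)*(1/14246) = (16/169 + 8192)*(1/14246) = (1384464/169)*(1/14246) = 692232/1203787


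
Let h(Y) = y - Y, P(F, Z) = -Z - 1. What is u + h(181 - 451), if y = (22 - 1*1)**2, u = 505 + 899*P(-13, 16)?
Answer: -14067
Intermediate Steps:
P(F, Z) = -1 - Z
u = -14778 (u = 505 + 899*(-1 - 1*16) = 505 + 899*(-1 - 16) = 505 + 899*(-17) = 505 - 15283 = -14778)
y = 441 (y = (22 - 1)**2 = 21**2 = 441)
h(Y) = 441 - Y
u + h(181 - 451) = -14778 + (441 - (181 - 451)) = -14778 + (441 - 1*(-270)) = -14778 + (441 + 270) = -14778 + 711 = -14067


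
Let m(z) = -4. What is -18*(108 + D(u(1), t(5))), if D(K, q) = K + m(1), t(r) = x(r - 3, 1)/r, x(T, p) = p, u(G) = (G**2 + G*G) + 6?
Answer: -2016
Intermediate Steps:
u(G) = 6 + 2*G**2 (u(G) = (G**2 + G**2) + 6 = 2*G**2 + 6 = 6 + 2*G**2)
t(r) = 1/r
D(K, q) = -4 + K (D(K, q) = K - 4 = -4 + K)
-18*(108 + D(u(1), t(5))) = -18*(108 + (-4 + (6 + 2*1**2))) = -18*(108 + (-4 + (6 + 2*1))) = -18*(108 + (-4 + (6 + 2))) = -18*(108 + (-4 + 8)) = -18*(108 + 4) = -18*112 = -2016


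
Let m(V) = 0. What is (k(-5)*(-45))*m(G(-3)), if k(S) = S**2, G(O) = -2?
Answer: 0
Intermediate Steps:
(k(-5)*(-45))*m(G(-3)) = ((-5)**2*(-45))*0 = (25*(-45))*0 = -1125*0 = 0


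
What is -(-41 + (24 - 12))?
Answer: 29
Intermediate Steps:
-(-41 + (24 - 12)) = -(-41 + 12) = -1*(-29) = 29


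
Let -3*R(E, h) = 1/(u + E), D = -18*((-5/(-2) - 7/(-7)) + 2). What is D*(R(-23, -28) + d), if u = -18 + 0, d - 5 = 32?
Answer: -150216/41 ≈ -3663.8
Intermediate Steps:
d = 37 (d = 5 + 32 = 37)
D = -99 (D = -18*((-5*(-½) - 7*(-⅐)) + 2) = -18*((5/2 + 1) + 2) = -18*(7/2 + 2) = -18*11/2 = -99)
u = -18
R(E, h) = -1/(3*(-18 + E))
D*(R(-23, -28) + d) = -99*(-1/(-54 + 3*(-23)) + 37) = -99*(-1/(-54 - 69) + 37) = -99*(-1/(-123) + 37) = -99*(-1*(-1/123) + 37) = -99*(1/123 + 37) = -99*4552/123 = -150216/41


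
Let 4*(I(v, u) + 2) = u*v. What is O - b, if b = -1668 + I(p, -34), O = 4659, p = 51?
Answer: 13525/2 ≈ 6762.5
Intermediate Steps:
I(v, u) = -2 + u*v/4 (I(v, u) = -2 + (u*v)/4 = -2 + u*v/4)
b = -4207/2 (b = -1668 + (-2 + (¼)*(-34)*51) = -1668 + (-2 - 867/2) = -1668 - 871/2 = -4207/2 ≈ -2103.5)
O - b = 4659 - 1*(-4207/2) = 4659 + 4207/2 = 13525/2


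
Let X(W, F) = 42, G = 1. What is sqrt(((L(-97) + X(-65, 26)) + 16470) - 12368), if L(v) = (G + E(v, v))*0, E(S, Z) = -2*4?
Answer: 4*sqrt(259) ≈ 64.374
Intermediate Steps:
E(S, Z) = -8
L(v) = 0 (L(v) = (1 - 8)*0 = -7*0 = 0)
sqrt(((L(-97) + X(-65, 26)) + 16470) - 12368) = sqrt(((0 + 42) + 16470) - 12368) = sqrt((42 + 16470) - 12368) = sqrt(16512 - 12368) = sqrt(4144) = 4*sqrt(259)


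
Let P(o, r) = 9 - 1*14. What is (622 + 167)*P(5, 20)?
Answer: -3945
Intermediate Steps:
P(o, r) = -5 (P(o, r) = 9 - 14 = -5)
(622 + 167)*P(5, 20) = (622 + 167)*(-5) = 789*(-5) = -3945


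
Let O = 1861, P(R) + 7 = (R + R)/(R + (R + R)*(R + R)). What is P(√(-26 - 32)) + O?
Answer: 8*(-232*I + 927*√58)/(-I + 4*√58) ≈ 1854.0 - 0.065583*I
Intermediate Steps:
P(R) = -7 + 2*R/(R + 4*R²) (P(R) = -7 + (R + R)/(R + (R + R)*(R + R)) = -7 + (2*R)/(R + (2*R)*(2*R)) = -7 + (2*R)/(R + 4*R²) = -7 + 2*R/(R + 4*R²))
P(√(-26 - 32)) + O = (-5 - 28*√(-26 - 32))/(1 + 4*√(-26 - 32)) + 1861 = (-5 - 28*I*√58)/(1 + 4*√(-58)) + 1861 = (-5 - 28*I*√58)/(1 + 4*(I*√58)) + 1861 = (-5 - 28*I*√58)/(1 + 4*I*√58) + 1861 = 1861 + (-5 - 28*I*√58)/(1 + 4*I*√58)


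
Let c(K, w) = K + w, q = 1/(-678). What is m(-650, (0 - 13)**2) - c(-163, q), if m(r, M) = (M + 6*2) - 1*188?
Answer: 105769/678 ≈ 156.00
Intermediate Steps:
m(r, M) = -176 + M (m(r, M) = (M + 12) - 188 = (12 + M) - 188 = -176 + M)
q = -1/678 ≈ -0.0014749
m(-650, (0 - 13)**2) - c(-163, q) = (-176 + (0 - 13)**2) - (-163 - 1/678) = (-176 + (-13)**2) - 1*(-110515/678) = (-176 + 169) + 110515/678 = -7 + 110515/678 = 105769/678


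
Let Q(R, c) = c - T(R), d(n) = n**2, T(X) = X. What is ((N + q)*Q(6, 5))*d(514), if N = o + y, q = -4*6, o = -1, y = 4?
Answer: 5548116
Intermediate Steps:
Q(R, c) = c - R
q = -24
N = 3 (N = -1 + 4 = 3)
((N + q)*Q(6, 5))*d(514) = ((3 - 24)*(5 - 1*6))*514**2 = -21*(5 - 6)*264196 = -21*(-1)*264196 = 21*264196 = 5548116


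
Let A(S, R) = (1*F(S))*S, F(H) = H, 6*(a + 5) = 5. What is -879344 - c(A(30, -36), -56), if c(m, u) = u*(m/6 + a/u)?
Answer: -5225639/6 ≈ -8.7094e+5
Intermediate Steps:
a = -25/6 (a = -5 + (⅙)*5 = -5 + ⅚ = -25/6 ≈ -4.1667)
A(S, R) = S² (A(S, R) = (1*S)*S = S*S = S²)
c(m, u) = u*(-25/(6*u) + m/6) (c(m, u) = u*(m/6 - 25/(6*u)) = u*(-25/(6*u) + m/6))
-879344 - c(A(30, -36), -56) = -879344 - (-25/6 + (⅙)*30²*(-56)) = -879344 - (-25/6 + (⅙)*900*(-56)) = -879344 - (-25/6 - 8400) = -879344 - 1*(-50425/6) = -879344 + 50425/6 = -5225639/6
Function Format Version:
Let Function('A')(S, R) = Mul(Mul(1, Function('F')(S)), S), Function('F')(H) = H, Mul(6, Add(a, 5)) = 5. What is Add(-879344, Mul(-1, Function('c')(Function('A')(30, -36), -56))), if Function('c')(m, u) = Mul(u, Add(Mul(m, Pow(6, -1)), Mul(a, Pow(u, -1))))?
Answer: Rational(-5225639, 6) ≈ -8.7094e+5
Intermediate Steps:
a = Rational(-25, 6) (a = Add(-5, Mul(Rational(1, 6), 5)) = Add(-5, Rational(5, 6)) = Rational(-25, 6) ≈ -4.1667)
Function('A')(S, R) = Pow(S, 2) (Function('A')(S, R) = Mul(Mul(1, S), S) = Mul(S, S) = Pow(S, 2))
Function('c')(m, u) = Mul(u, Add(Mul(Rational(-25, 6), Pow(u, -1)), Mul(Rational(1, 6), m))) (Function('c')(m, u) = Mul(u, Add(Mul(m, Pow(6, -1)), Mul(Rational(-25, 6), Pow(u, -1)))) = Mul(u, Add(Mul(m, Rational(1, 6)), Mul(Rational(-25, 6), Pow(u, -1)))) = Mul(u, Add(Mul(Rational(1, 6), m), Mul(Rational(-25, 6), Pow(u, -1)))) = Mul(u, Add(Mul(Rational(-25, 6), Pow(u, -1)), Mul(Rational(1, 6), m))))
Add(-879344, Mul(-1, Function('c')(Function('A')(30, -36), -56))) = Add(-879344, Mul(-1, Add(Rational(-25, 6), Mul(Rational(1, 6), Pow(30, 2), -56)))) = Add(-879344, Mul(-1, Add(Rational(-25, 6), Mul(Rational(1, 6), 900, -56)))) = Add(-879344, Mul(-1, Add(Rational(-25, 6), -8400))) = Add(-879344, Mul(-1, Rational(-50425, 6))) = Add(-879344, Rational(50425, 6)) = Rational(-5225639, 6)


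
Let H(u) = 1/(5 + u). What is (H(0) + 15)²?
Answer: 5776/25 ≈ 231.04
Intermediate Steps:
(H(0) + 15)² = (1/(5 + 0) + 15)² = (1/5 + 15)² = (⅕ + 15)² = (76/5)² = 5776/25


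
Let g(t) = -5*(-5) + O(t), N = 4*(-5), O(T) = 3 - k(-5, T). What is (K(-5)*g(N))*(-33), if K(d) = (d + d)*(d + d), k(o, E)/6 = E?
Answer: -488400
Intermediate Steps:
k(o, E) = 6*E
O(T) = 3 - 6*T
K(d) = 4*d² (K(d) = (2*d)*(2*d) = 4*d²)
N = -20
g(t) = 28 - 6*t (g(t) = -5*(-5) + (3 - 6*t) = 25 + (3 - 6*t) = 28 - 6*t)
(K(-5)*g(N))*(-33) = ((4*(-5)²)*(28 - 6*(-20)))*(-33) = ((4*25)*(28 + 120))*(-33) = (100*148)*(-33) = 14800*(-33) = -488400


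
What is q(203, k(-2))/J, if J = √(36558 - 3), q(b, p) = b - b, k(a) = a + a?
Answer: 0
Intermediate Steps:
k(a) = 2*a
q(b, p) = 0
J = √36555 ≈ 191.19
q(203, k(-2))/J = 0/(√36555) = 0*(√36555/36555) = 0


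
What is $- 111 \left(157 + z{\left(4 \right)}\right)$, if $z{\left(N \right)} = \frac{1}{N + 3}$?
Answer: $- \frac{122100}{7} \approx -17443.0$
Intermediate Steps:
$z{\left(N \right)} = \frac{1}{3 + N}$
$- 111 \left(157 + z{\left(4 \right)}\right) = - 111 \left(157 + \frac{1}{3 + 4}\right) = - 111 \left(157 + \frac{1}{7}\right) = \left(-111\right) \frac{1100}{7} = - \frac{122100}{7}$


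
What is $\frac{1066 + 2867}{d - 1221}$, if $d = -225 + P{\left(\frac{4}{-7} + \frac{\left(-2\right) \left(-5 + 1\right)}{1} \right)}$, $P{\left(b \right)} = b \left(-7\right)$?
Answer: $- \frac{3933}{1498} \approx -2.6255$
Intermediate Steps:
$P{\left(b \right)} = - 7 b$
$d = -277$ ($d = -225 - 7 \left(\frac{4}{-7} + \frac{\left(-2\right) \left(-5 + 1\right)}{1}\right) = -225 - 7 \left(4 \left(- \frac{1}{7}\right) + \left(-2\right) \left(-4\right) 1\right) = -225 - 7 \left(- \frac{4}{7} + 8 \cdot 1\right) = -225 - 7 \left(- \frac{4}{7} + 8\right) = -225 - 52 = -277$)
$\frac{1066 + 2867}{d - 1221} = \frac{1066 + 2867}{-277 - 1221} = \frac{3933}{-1498} = 3933 \left(- \frac{1}{1498}\right) = - \frac{3933}{1498}$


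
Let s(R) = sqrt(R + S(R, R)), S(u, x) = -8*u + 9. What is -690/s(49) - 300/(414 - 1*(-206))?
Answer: -15/31 + 345*I*sqrt(334)/167 ≈ -0.48387 + 37.755*I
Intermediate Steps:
S(u, x) = 9 - 8*u
s(R) = sqrt(9 - 7*R) (s(R) = sqrt(R + (9 - 8*R)) = sqrt(9 - 7*R))
-690/s(49) - 300/(414 - 1*(-206)) = -690/sqrt(9 - 7*49) - 300/(414 - 1*(-206)) = -690/sqrt(9 - 343) - 300/(414 + 206) = -690*(-I*sqrt(334)/334) - 300/620 = -690*(-I*sqrt(334)/334) - 300*1/620 = -(-345)*I*sqrt(334)/167 - 15/31 = 345*I*sqrt(334)/167 - 15/31 = -15/31 + 345*I*sqrt(334)/167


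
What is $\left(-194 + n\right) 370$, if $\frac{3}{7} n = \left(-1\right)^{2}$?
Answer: $- \frac{212750}{3} \approx -70917.0$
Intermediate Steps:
$n = \frac{7}{3}$ ($n = \frac{7 \left(-1\right)^{2}}{3} = \frac{7}{3} \cdot 1 = \frac{7}{3} \approx 2.3333$)
$\left(-194 + n\right) 370 = \left(-194 + \frac{7}{3}\right) 370 = \left(- \frac{575}{3}\right) 370 = - \frac{212750}{3}$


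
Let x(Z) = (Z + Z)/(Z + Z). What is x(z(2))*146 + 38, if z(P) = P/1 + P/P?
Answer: 184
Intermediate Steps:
z(P) = 1 + P (z(P) = P*1 + 1 = P + 1 = 1 + P)
x(Z) = 1 (x(Z) = (2*Z)/((2*Z)) = (2*Z)*(1/(2*Z)) = 1)
x(z(2))*146 + 38 = 1*146 + 38 = 146 + 38 = 184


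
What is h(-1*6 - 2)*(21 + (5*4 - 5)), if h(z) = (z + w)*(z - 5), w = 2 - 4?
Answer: 4680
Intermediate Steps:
w = -2
h(z) = (-5 + z)*(-2 + z) (h(z) = (z - 2)*(z - 5) = (-2 + z)*(-5 + z) = (-5 + z)*(-2 + z))
h(-1*6 - 2)*(21 + (5*4 - 5)) = (10 + (-1*6 - 2)² - 7*(-1*6 - 2))*(21 + (5*4 - 5)) = (10 + (-6 - 2)² - 7*(-6 - 2))*(21 + (20 - 5)) = (10 + (-8)² - 7*(-8))*(21 + 15) = (10 + 64 + 56)*36 = 130*36 = 4680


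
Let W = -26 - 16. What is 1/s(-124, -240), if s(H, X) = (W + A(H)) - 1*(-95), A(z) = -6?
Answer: 1/47 ≈ 0.021277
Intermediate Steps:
W = -42
s(H, X) = 47 (s(H, X) = (-42 - 6) - 1*(-95) = -48 + 95 = 47)
1/s(-124, -240) = 1/47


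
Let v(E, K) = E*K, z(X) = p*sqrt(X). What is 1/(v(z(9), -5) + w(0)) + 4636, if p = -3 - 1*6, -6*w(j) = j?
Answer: 625861/135 ≈ 4636.0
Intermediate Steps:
w(j) = -j/6
p = -9 (p = -3 - 6 = -9)
z(X) = -9*sqrt(X)
1/(v(z(9), -5) + w(0)) + 4636 = 1/(-9*sqrt(9)*(-5) - 1/6*0) + 4636 = 1/(-9*3*(-5) + 0) + 4636 = 1/(-27*(-5) + 0) + 4636 = 1/(135 + 0) + 4636 = 1/135 + 4636 = 625861/135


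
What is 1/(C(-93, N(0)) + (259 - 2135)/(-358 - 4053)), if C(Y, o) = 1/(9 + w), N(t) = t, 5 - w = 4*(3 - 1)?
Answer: 26466/15667 ≈ 1.6893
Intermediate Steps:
w = -3 (w = 5 - 4*(3 - 1) = 5 - 4*2 = 5 - 1*8 = 5 - 8 = -3)
C(Y, o) = 1/6 (C(Y, o) = 1/(9 - 3) = 1/6)
1/(C(-93, N(0)) + (259 - 2135)/(-358 - 4053)) = 1/(1/6 + (259 - 2135)/(-358 - 4053)) = 1/(1/6 - 1876/(-4411)) = 1/(1/6 - 1876*(-1/4411)) = 1/(1/6 + 1876/4411) = 1/(15667/26466) = 26466/15667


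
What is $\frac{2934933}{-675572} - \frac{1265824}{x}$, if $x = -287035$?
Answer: $\frac{1818108239}{27701829860} \approx 0.065631$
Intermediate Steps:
$\frac{2934933}{-675572} - \frac{1265824}{x} = \frac{2934933}{-675572} - \frac{1265824}{-287035} = 2934933 \left(- \frac{1}{675572}\right) - - \frac{180832}{41005} = - \frac{2934933}{675572} + \frac{180832}{41005} = \frac{1818108239}{27701829860}$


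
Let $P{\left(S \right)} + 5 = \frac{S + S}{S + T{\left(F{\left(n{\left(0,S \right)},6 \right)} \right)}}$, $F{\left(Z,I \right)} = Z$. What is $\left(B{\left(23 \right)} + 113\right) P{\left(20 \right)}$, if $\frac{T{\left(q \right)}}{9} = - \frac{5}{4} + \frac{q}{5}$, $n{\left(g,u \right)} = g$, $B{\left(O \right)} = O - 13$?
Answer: $- \frac{369}{7} \approx -52.714$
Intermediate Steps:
$B{\left(O \right)} = -13 + O$
$T{\left(q \right)} = - \frac{45}{4} + \frac{9 q}{5}$ ($T{\left(q \right)} = 9 \left(- \frac{5}{4} + \frac{q}{5}\right) = - \frac{45}{4} + \frac{9 q}{5}$)
$P{\left(S \right)} = -5 + \frac{2 S}{- \frac{45}{4} + S}$ ($P{\left(S \right)} = -5 + \frac{S + S}{S + \left(- \frac{45}{4} + \frac{9}{5} \cdot 0\right)} = -5 + \frac{2 S}{S + \left(- \frac{45}{4} + 0\right)} = -5 + \frac{2 S}{S - \frac{45}{4}} = -5 + \frac{2 S}{- \frac{45}{4} + S}$)
$\left(B{\left(23 \right)} + 113\right) P{\left(20 \right)} = \left(\left(-13 + 23\right) + 113\right) \frac{3 \left(75 - 80\right)}{-45 + 4 \cdot 20} = \left(10 + 113\right) \frac{3 \left(75 - 80\right)}{-45 + 80} = 123 \cdot 3 \cdot \frac{1}{35} \left(-5\right) = 123 \left(- \frac{3}{7}\right) = - \frac{369}{7}$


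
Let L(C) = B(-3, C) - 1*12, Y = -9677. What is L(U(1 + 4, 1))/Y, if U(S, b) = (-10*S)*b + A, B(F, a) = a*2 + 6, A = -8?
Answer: 122/9677 ≈ 0.012607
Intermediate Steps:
B(F, a) = 6 + 2*a (B(F, a) = 2*a + 6 = 6 + 2*a)
U(S, b) = -8 - 10*S*b (U(S, b) = (-10*S)*b - 8 = -10*S*b - 8 = -8 - 10*S*b)
L(C) = -6 + 2*C (L(C) = (6 + 2*C) - 1*12 = (6 + 2*C) - 12 = -6 + 2*C)
L(U(1 + 4, 1))/Y = (-6 + 2*(-8 - 10*(1 + 4)*1))/(-9677) = (-6 + 2*(-8 - 10*5*1))*(-1/9677) = (-6 + 2*(-8 - 50))*(-1/9677) = (-6 + 2*(-58))*(-1/9677) = (-6 - 116)*(-1/9677) = -122*(-1/9677) = 122/9677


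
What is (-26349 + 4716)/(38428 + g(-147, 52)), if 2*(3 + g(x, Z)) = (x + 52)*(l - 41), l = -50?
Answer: -43266/85495 ≈ -0.50606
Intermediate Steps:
g(x, Z) = -2369 - 91*x/2 (g(x, Z) = -3 + ((x + 52)*(-50 - 41))/2 = -3 + ((52 + x)*(-91))/2 = -3 + (-4732 - 91*x)/2 = -3 + (-2366 - 91*x/2) = -2369 - 91*x/2)
(-26349 + 4716)/(38428 + g(-147, 52)) = (-26349 + 4716)/(38428 + (-2369 - 91/2*(-147))) = -21633/(38428 + (-2369 + 13377/2)) = -21633/(38428 + 8639/2) = -21633/85495/2 = -21633*2/85495 = -43266/85495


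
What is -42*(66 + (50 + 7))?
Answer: -5166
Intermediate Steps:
-42*(66 + (50 + 7)) = -42*(66 + 57) = -42*123 = -5166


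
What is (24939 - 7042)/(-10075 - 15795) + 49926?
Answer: 1291567723/25870 ≈ 49925.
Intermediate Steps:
(24939 - 7042)/(-10075 - 15795) + 49926 = 17897/(-25870) + 49926 = 17897*(-1/25870) + 49926 = -17897/25870 + 49926 = 1291567723/25870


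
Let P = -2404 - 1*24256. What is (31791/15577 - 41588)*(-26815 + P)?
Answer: 34640275335375/15577 ≈ 2.2238e+9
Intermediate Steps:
P = -26660 (P = -2404 - 24256 = -26660)
(31791/15577 - 41588)*(-26815 + P) = (31791/15577 - 41588)*(-26815 - 26660) = (31791*(1/15577) - 41588)*(-53475) = (31791/15577 - 41588)*(-53475) = -647784485/15577*(-53475) = 34640275335375/15577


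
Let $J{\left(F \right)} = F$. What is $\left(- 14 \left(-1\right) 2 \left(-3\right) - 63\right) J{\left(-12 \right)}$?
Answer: $1764$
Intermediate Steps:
$\left(- 14 \left(-1\right) 2 \left(-3\right) - 63\right) J{\left(-12 \right)} = \left(- 14 \left(-1\right) 2 \left(-3\right) - 63\right) \left(-12\right) = \left(- 14 \left(\left(-2\right) \left(-3\right)\right) - 63\right) \left(-12\right) = \left(\left(-14\right) 6 - 63\right) \left(-12\right) = \left(-84 - 63\right) \left(-12\right) = \left(-147\right) \left(-12\right) = 1764$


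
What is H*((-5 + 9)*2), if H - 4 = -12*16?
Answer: -1504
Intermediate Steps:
H = -188 (H = 4 - 12*16 = 4 - 192 = -188)
H*((-5 + 9)*2) = -188*(-5 + 9)*2 = -752*2 = -188*8 = -1504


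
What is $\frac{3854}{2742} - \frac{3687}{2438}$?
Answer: $- \frac{356851}{3342498} \approx -0.10676$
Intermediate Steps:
$\frac{3854}{2742} - \frac{3687}{2438} = 3854 \cdot \frac{1}{2742} - \frac{3687}{2438} = \frac{1927}{1371} - \frac{3687}{2438} = - \frac{356851}{3342498}$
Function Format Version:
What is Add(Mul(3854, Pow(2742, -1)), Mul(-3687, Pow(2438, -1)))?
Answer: Rational(-356851, 3342498) ≈ -0.10676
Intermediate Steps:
Add(Mul(3854, Pow(2742, -1)), Mul(-3687, Pow(2438, -1))) = Add(Mul(3854, Rational(1, 2742)), Mul(-3687, Rational(1, 2438))) = Add(Rational(1927, 1371), Rational(-3687, 2438)) = Rational(-356851, 3342498)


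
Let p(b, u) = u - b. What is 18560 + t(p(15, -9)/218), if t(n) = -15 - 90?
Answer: 18455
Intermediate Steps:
t(n) = -105
18560 + t(p(15, -9)/218) = 18560 - 105 = 18455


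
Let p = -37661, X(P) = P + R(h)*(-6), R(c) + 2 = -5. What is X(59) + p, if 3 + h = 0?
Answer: -37560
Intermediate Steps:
h = -3 (h = -3 + 0 = -3)
R(c) = -7 (R(c) = -2 - 5 = -7)
X(P) = 42 + P (X(P) = P - 7*(-6) = P + 42 = 42 + P)
X(59) + p = (42 + 59) - 37661 = 101 - 37661 = -37560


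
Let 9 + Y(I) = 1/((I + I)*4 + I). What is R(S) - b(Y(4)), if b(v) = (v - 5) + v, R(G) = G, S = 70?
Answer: 1673/18 ≈ 92.944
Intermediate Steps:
Y(I) = -9 + 1/(9*I) (Y(I) = -9 + 1/((I + I)*4 + I) = -9 + 1/((2*I)*4 + I) = -9 + 1/(8*I + I) = -9 + 1/(9*I))
b(v) = -5 + 2*v (b(v) = (-5 + v) + v = -5 + 2*v)
R(S) - b(Y(4)) = 70 - (-5 + 2*(-9 + (1/9)/4)) = 70 - (-5 + 2*(-9 + (1/9)*(1/4))) = 70 - (-5 + 2*(-9 + 1/36)) = 70 - (-5 + 2*(-323/36)) = 70 - (-5 - 323/18) = 70 - 1*(-413/18) = 70 + 413/18 = 1673/18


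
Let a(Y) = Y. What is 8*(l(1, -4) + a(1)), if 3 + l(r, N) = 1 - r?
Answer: -16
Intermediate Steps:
l(r, N) = -2 - r (l(r, N) = -3 + (1 - r) = -2 - r)
8*(l(1, -4) + a(1)) = 8*((-2 - 1*1) + 1) = 8*((-2 - 1) + 1) = 8*(-3 + 1) = 8*(-2) = -16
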